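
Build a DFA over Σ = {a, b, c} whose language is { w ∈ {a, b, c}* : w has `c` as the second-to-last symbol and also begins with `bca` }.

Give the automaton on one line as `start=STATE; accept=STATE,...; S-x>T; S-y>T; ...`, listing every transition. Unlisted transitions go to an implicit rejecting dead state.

start=s0; accept=s4,s7; s0-a>s1; s0-b>s2; s0-c>s1; s1-a>s1; s1-b>s1; s1-c>s1; s2-a>s1; s2-b>s1; s2-c>s3; s3-a>s4; s3-b>s1; s3-c>s1; s4-a>s5; s4-b>s5; s4-c>s6; s5-a>s5; s5-b>s5; s5-c>s6; s6-a>s4; s6-b>s4; s6-c>s7; s7-a>s4; s7-b>s4; s7-c>s7

Build one automaton per condition and run them in lockstep. One (13 states) tracks the last 2 symbols read; the other (5 states) tracks whether the input so far still matches the prefix `bca`. Each combined state is a pair, one component from each; accept when both components accept. Equivalent product states are then merged.
An 8-state machine:
        a   b   c  
>  s0   s1  s2  s1 
   s1   s1  s1  s1 
   s2   s1  s1  s3 
   s3   s4  s1  s1 
 * s4   s5  s5  s6 
   s5   s5  s5  s6 
   s6   s4  s4  s7 
 * s7   s4  s4  s7 
(> = start, * = accepting)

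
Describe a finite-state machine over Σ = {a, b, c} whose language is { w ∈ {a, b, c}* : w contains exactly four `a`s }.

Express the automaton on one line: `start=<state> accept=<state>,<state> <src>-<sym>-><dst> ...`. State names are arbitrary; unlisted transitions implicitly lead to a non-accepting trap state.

Only the number of `a`s matters, and only up to 5. Make a chain S0 → S1 → S2 → S3 → S4 → S5 advanced by each `a` (with S5 absorbing); every other symbol self-loops. The accepting set is {S4}.
A 6-state machine:
        a   b   c  
>  S0   S1  S0  S0 
   S1   S2  S1  S1 
   S2   S3  S2  S2 
   S3   S4  S3  S3 
 * S4   S5  S4  S4 
   S5   S5  S5  S5 
(> = start, * = accepting)

start=S0 accept=S4 S0-a->S1 S0-b->S0 S0-c->S0 S1-a->S2 S1-b->S1 S1-c->S1 S2-a->S3 S2-b->S2 S2-c->S2 S3-a->S4 S3-b->S3 S3-c->S3 S4-a->S5 S4-b->S4 S4-c->S4 S5-a->S5 S5-b->S5 S5-c->S5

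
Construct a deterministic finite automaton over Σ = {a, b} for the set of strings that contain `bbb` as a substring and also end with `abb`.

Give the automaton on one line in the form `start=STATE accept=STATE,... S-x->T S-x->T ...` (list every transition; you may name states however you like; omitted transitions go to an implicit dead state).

Handle the two conditions separately and then intersect. One (4 states) tracks whether and how much of `bbb` has been seen; the other (4 states) tracks how much of the suffix `abb` has currently been matched. Each combined state is a pair, one component from each; accept when both components accept.
        a   b  
>  q0   q1  q2 
   q1   q1  q3 
   q2   q1  q4 
   q3   q1  q5 
   q4   q1  q6 
   q5   q1  q6 
   q6   q7  q6 
   q7   q7  q8 
   q8   q7  q9 
 * q9   q7  q6 
(> = start, * = accepting)

start=q0 accept=q9 q0-a->q1 q0-b->q2 q1-a->q1 q1-b->q3 q2-a->q1 q2-b->q4 q3-a->q1 q3-b->q5 q4-a->q1 q4-b->q6 q5-a->q1 q5-b->q6 q6-a->q7 q6-b->q6 q7-a->q7 q7-b->q8 q8-a->q7 q8-b->q9 q9-a->q7 q9-b->q6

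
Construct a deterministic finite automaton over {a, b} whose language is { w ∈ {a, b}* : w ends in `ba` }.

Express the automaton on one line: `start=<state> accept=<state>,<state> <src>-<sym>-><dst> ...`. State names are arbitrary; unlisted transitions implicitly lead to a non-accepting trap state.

start=s0 accept=s2 s0-a->s0 s0-b->s1 s1-a->s2 s1-b->s1 s2-a->s0 s2-b->s1

Remember how much of `ba` the current input suffix matches. State s0 means no match yet; s1 means the last symbol is `b`; s2 means the last 2 symbols are `ba`. Only s2 accepts. On a mismatch, fall back to the longest proper suffix that is still a prefix of `ba`.
        a   b  
>  s0   s0  s1 
   s1   s2  s1 
 * s2   s0  s1 
(> = start, * = accepting)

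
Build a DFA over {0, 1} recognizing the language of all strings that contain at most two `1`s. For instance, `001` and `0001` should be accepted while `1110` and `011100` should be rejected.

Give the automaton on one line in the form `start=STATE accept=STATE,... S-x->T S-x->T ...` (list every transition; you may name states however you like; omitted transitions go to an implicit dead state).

Count `1`s, saturating at 3: states A through C mean 0 through 2 `1`s seen; D means more than 2. Each `1` increments (capped at D); other symbols loop. Accept from {A, B, C}.
A 4-state machine:
       0  1 
>* A   A  B 
 * B   B  C 
 * C   C  D 
   D   D  D 
(> = start, * = accepting)

start=A accept=A,B,C A-0->A A-1->B B-0->B B-1->C C-0->C C-1->D D-0->D D-1->D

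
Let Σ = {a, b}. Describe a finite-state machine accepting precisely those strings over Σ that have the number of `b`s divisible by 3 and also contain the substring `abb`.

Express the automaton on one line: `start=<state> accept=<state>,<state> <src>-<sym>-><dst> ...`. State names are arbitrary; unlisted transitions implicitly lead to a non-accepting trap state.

start=s0 accept=s9 s0-a->s1 s0-b->s2 s1-a->s1 s1-b->s3 s2-a->s4 s2-b->s5 s3-a->s4 s3-b->s6 s4-a->s4 s4-b->s7 s5-a->s8 s5-b->s0 s6-a->s6 s6-b->s9 s7-a->s8 s7-b->s9 s8-a->s8 s8-b->s10 s9-a->s9 s9-b->s11 s10-a->s1 s10-b->s11 s11-a->s11 s11-b->s6

Build one automaton per condition and run them in lockstep. One (3 states) tracks the count of `b`s modulo 3; the other (4 states) tracks whether and how much of `abb` has been seen. Each combined state is a pair, one component from each; accept when both components accept.
          a    b  
>  s0     s1   s2 
   s1     s1   s3 
   s2     s4   s5 
   s3     s4   s6 
   s4     s4   s7 
   s5     s8   s0 
   s6     s6   s9 
   s7     s8   s9 
   s8     s8  s10 
 * s9     s9  s11 
   s10    s1  s11 
   s11   s11   s6 
(> = start, * = accepting)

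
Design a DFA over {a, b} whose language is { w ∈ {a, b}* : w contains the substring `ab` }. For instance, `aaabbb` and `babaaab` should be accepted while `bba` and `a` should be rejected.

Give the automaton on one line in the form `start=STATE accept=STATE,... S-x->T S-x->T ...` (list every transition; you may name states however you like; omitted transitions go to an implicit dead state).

Track how much of `ab` has been matched so far: state q0 is no progress, q2 is the absorbing accept state reached once `ab` has occurred. Intermediate states record partial matches; on a mismatch, fall back to the longest reusable overlap.
3 states suffice.
        a   b  
>  q0   q1  q0 
   q1   q1  q2 
 * q2   q2  q2 
(> = start, * = accepting)

start=q0 accept=q2 q0-a->q1 q0-b->q0 q1-a->q1 q1-b->q2 q2-a->q2 q2-b->q2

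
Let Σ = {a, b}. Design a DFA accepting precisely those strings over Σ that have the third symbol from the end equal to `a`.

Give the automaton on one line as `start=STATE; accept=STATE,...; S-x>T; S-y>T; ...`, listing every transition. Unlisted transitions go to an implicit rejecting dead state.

start=S0; accept=S7,S8,S9,S10; S0-a>S1; S0-b>S2; S1-a>S3; S1-b>S4; S2-a>S5; S2-b>S6; S3-a>S7; S3-b>S8; S4-a>S9; S4-b>S10; S5-a>S11; S5-b>S12; S6-a>S13; S6-b>S14; S7-a>S7; S7-b>S8; S8-a>S9; S8-b>S10; S9-a>S11; S9-b>S12; S10-a>S13; S10-b>S14; S11-a>S7; S11-b>S8; S12-a>S9; S12-b>S10; S13-a>S11; S13-b>S12; S14-a>S13; S14-b>S14

A DFA must remember the last 3 symbols (since which symbol is third-to-last isn't known until the input ends). Use one state per possible window of the last ≤3 symbols; accept from those whose window starts with `a`.
15 states suffice.
          a    b  
>  S0     S1   S2 
   S1     S3   S4 
   S2     S5   S6 
   S3     S7   S8 
   S4     S9  S10 
   S5    S11  S12 
   S6    S13  S14 
 * S7     S7   S8 
 * S8     S9  S10 
 * S9    S11  S12 
 * S10   S13  S14 
   S11    S7   S8 
   S12    S9  S10 
   S13   S11  S12 
   S14   S13  S14 
(> = start, * = accepting)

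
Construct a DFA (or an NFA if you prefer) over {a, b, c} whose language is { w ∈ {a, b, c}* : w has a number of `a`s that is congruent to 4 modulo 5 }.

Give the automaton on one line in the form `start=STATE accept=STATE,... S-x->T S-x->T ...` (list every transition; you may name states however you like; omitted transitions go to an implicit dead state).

start=q0 accept=q4 q0-a->q1 q0-b->q0 q0-c->q0 q1-a->q2 q1-b->q1 q1-c->q1 q2-a->q3 q2-b->q2 q2-c->q2 q3-a->q4 q3-b->q3 q3-c->q3 q4-a->q0 q4-b->q4 q4-c->q4

The only thing that matters is how many `a`s have appeared, reduced mod 5. Use one state per residue: q0 for 0, …, q4 for 4. Reading `a` moves to the next residue; anything else stays put. q4 is accepting.
5 states suffice.
        a   b   c  
>  q0   q1  q0  q0 
   q1   q2  q1  q1 
   q2   q3  q2  q2 
   q3   q4  q3  q3 
 * q4   q0  q4  q4 
(> = start, * = accepting)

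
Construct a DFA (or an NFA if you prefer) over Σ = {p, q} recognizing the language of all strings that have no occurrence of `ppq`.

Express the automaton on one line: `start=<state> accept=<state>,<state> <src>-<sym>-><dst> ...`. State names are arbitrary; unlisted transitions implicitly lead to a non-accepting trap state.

This is the complement of 'contains `ppq`'. Use the same substring-matching states — A through D holding how much of `ppq` has just been matched — but flip the accepting set: everything except the trap D accepts.
With 4 states:
       p  q 
>* A   B  A 
 * B   C  A 
 * C   C  D 
   D   D  D 
(> = start, * = accepting)

start=A accept=A,B,C A-p->B A-q->A B-p->C B-q->A C-p->C C-q->D D-p->D D-q->D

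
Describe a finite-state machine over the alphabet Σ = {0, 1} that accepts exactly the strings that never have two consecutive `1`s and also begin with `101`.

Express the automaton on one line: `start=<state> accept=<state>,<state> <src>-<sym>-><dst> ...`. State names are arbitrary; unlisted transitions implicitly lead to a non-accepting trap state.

Run two small machines in parallel and take their product. One (3 states) tracks partial matches of the forbidden pattern `11`; the other (5 states) tracks whether the input so far still matches the prefix `101`. Each combined state is a pair, one component from each; accept when both components accept. Minimizing collapses redundant product states.
With 6 states:
        0   1  
>  S0   S1  S2 
   S1   S1  S1 
   S2   S3  S1 
   S3   S1  S4 
 * S4   S5  S1 
 * S5   S5  S4 
(> = start, * = accepting)

start=S0 accept=S4,S5 S0-0->S1 S0-1->S2 S1-0->S1 S1-1->S1 S2-0->S3 S2-1->S1 S3-0->S1 S3-1->S4 S4-0->S5 S4-1->S1 S5-0->S5 S5-1->S4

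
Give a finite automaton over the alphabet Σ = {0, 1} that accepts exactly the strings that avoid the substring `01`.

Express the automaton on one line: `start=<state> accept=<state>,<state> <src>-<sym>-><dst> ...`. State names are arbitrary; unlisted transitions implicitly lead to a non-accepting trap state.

start=q0 accept=q0,q1 q0-0->q1 q0-1->q0 q1-0->q1 q1-1->q2 q2-0->q2 q2-1->q2

This is the complement of 'contains `01`'. Use the same substring-matching states — q0 through q2 holding how much of `01` has just been matched — but flip the accepting set: everything except the trap q2 accepts.
With 3 states:
        0   1  
>* q0   q1  q0 
 * q1   q1  q2 
   q2   q2  q2 
(> = start, * = accepting)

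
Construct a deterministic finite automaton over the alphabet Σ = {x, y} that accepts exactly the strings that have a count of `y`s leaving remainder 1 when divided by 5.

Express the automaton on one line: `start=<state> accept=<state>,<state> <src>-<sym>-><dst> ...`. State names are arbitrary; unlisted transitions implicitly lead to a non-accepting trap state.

start=s0 accept=s1 s0-x->s0 s0-y->s1 s1-x->s1 s1-y->s2 s2-x->s2 s2-y->s3 s3-x->s3 s3-y->s4 s4-x->s4 s4-y->s0

Keep the running count of `y`s modulo 5: each `y` advances along the cycle s0 → s1 → s2 → s3 → s4 → s0 while other symbols loop. Accept at s1.
        x   y  
>  s0   s0  s1 
 * s1   s1  s2 
   s2   s2  s3 
   s3   s3  s4 
   s4   s4  s0 
(> = start, * = accepting)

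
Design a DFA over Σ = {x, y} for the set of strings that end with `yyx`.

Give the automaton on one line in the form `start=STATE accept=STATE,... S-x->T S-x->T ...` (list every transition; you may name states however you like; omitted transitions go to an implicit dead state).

start=q0 accept=q3 q0-x->q0 q0-y->q1 q1-x->q0 q1-y->q2 q2-x->q3 q2-y->q2 q3-x->q0 q3-y->q1

Let each state record the length of the longest suffix of the input read so far that is also a prefix of `yyx`. q1 means the last symbol is `y`; q2 means the last 2 symbols are `yy`; q3 means the last 3 symbols are `yyx`. Accept only at q3, where the string currently ends in `yyx`.
4 states suffice.
        x   y  
>  q0   q0  q1 
   q1   q0  q2 
   q2   q3  q2 
 * q3   q0  q1 
(> = start, * = accepting)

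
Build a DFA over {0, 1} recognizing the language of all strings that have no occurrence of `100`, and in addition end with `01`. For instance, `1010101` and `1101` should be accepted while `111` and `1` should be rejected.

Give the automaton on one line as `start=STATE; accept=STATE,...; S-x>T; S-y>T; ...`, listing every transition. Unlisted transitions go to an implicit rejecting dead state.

Build one automaton per condition and run them in lockstep. The first has 4 states tracking partial matches of the forbidden pattern `100`; the second has 3 states tracking how much of the suffix `01` has currently been matched. A product state is a pair (one from each), accepting exactly when both do. Minimizing collapses redundant product states.
       0  1 
>  A   B  C 
   B   B  D 
   C   E  C 
 * D   E  C 
   E   F  D 
   F   F  F 
(> = start, * = accepting)

start=A; accept=D; A-0>B; A-1>C; B-0>B; B-1>D; C-0>E; C-1>C; D-0>E; D-1>C; E-0>F; E-1>D; F-0>F; F-1>F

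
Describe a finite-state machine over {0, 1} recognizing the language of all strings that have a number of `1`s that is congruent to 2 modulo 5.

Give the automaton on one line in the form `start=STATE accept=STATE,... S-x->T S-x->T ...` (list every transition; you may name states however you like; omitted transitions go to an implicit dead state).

Keep the running count of `1`s modulo 5: each `1` advances along the cycle q0 → q1 → q2 → q3 → q4 → q0 while other symbols loop. Accept at q2.
A 5-state machine:
        0   1  
>  q0   q0  q1 
   q1   q1  q2 
 * q2   q2  q3 
   q3   q3  q4 
   q4   q4  q0 
(> = start, * = accepting)

start=q0 accept=q2 q0-0->q0 q0-1->q1 q1-0->q1 q1-1->q2 q2-0->q2 q2-1->q3 q3-0->q3 q3-1->q4 q4-0->q4 q4-1->q0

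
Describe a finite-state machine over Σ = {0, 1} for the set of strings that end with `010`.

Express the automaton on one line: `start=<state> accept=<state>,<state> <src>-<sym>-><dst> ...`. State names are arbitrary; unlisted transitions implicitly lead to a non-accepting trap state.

Remember how much of `010` the current input suffix matches. State S0 means no match yet; S1 means the last symbol is `0`; S2 means the last 2 symbols are `01`; S3 means the last 3 symbols are `010`. Only S3 accepts. On a mismatch, fall back to the longest proper suffix that is still a prefix of `010`.
With 4 states:
        0   1  
>  S0   S1  S0 
   S1   S1  S2 
   S2   S3  S0 
 * S3   S1  S2 
(> = start, * = accepting)

start=S0 accept=S3 S0-0->S1 S0-1->S0 S1-0->S1 S1-1->S2 S2-0->S3 S2-1->S0 S3-0->S1 S3-1->S2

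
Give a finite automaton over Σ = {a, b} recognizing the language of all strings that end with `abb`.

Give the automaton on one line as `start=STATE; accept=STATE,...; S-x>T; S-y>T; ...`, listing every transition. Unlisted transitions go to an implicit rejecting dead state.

start=s0; accept=s3; s0-a>s1; s0-b>s0; s1-a>s1; s1-b>s2; s2-a>s1; s2-b>s3; s3-a>s1; s3-b>s0

Remember how much of `abb` the current input suffix matches. State s0 means no match yet; s1 means the last symbol is `a`; s2 means the last 2 symbols are `ab`; s3 means the last 3 symbols are `abb`. Only s3 accepts. On a mismatch, fall back to the longest proper suffix that is still a prefix of `abb`.
With 4 states:
        a   b  
>  s0   s1  s0 
   s1   s1  s2 
   s2   s1  s3 
 * s3   s1  s0 
(> = start, * = accepting)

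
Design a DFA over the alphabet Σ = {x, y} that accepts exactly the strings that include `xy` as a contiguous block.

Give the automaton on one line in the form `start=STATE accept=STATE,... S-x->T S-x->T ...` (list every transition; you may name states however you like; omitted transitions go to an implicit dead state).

Track how much of `xy` has been matched so far: state S0 is no progress, S2 is the absorbing accept state reached once `xy` has occurred. Intermediate states record partial matches; on a mismatch, fall back to the longest reusable overlap.
With 3 states:
        x   y  
>  S0   S1  S0 
   S1   S1  S2 
 * S2   S2  S2 
(> = start, * = accepting)

start=S0 accept=S2 S0-x->S1 S0-y->S0 S1-x->S1 S1-y->S2 S2-x->S2 S2-y->S2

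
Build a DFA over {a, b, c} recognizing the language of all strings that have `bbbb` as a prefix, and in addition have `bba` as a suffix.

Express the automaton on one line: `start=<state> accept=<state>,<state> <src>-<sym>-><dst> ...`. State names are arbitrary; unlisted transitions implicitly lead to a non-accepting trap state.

start=S0 accept=S6 S0-a->S1 S0-b->S2 S0-c->S1 S1-a->S1 S1-b->S1 S1-c->S1 S2-a->S1 S2-b->S3 S2-c->S1 S3-a->S1 S3-b->S4 S3-c->S1 S4-a->S1 S4-b->S5 S4-c->S1 S5-a->S6 S5-b->S5 S5-c->S7 S6-a->S7 S6-b->S8 S6-c->S7 S7-a->S7 S7-b->S8 S7-c->S7 S8-a->S7 S8-b->S5 S8-c->S7

Run two small machines in parallel and take their product. The first has 6 states tracking whether the input so far still matches the prefix `bbbb`; the second has 4 states tracking how much of the suffix `bba` has currently been matched. A product state is a pair (one from each), accepting exactly when both do. Minimizing collapses redundant product states.
With 9 states:
        a   b   c  
>  S0   S1  S2  S1 
   S1   S1  S1  S1 
   S2   S1  S3  S1 
   S3   S1  S4  S1 
   S4   S1  S5  S1 
   S5   S6  S5  S7 
 * S6   S7  S8  S7 
   S7   S7  S8  S7 
   S8   S7  S5  S7 
(> = start, * = accepting)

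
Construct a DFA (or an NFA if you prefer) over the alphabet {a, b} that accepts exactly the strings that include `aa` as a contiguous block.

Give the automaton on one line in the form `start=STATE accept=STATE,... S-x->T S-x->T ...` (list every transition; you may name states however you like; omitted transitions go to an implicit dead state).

Track how much of `aa` has been matched so far: state q0 is no progress, q2 is the absorbing accept state reached once `aa` has occurred. Intermediate states record partial matches; on a mismatch, fall back to the longest reusable overlap.
A 3-state machine:
        a   b  
>  q0   q1  q0 
   q1   q2  q0 
 * q2   q2  q2 
(> = start, * = accepting)

start=q0 accept=q2 q0-a->q1 q0-b->q0 q1-a->q2 q1-b->q0 q2-a->q2 q2-b->q2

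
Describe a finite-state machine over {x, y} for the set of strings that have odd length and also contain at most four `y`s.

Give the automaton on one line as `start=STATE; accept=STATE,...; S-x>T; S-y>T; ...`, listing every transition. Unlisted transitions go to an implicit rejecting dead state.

Handle the two conditions separately and then intersect. The first has 2 states tracking the input length modulo 2; the second has 6 states tracking the count of `y`s, saturating at 5. A product state is a pair (one from each), accepting exactly when both do.
          x    y  
>  s0     s1   s2 
 * s1     s0   s3 
 * s2     s3   s4 
   s3     s2   s5 
   s4     s5   s6 
 * s5     s4   s7 
 * s6     s7   s8 
   s7     s6   s9 
   s8     s9  s10 
 * s9     s8  s11 
   s10   s11  s11 
   s11   s10  s10 
(> = start, * = accepting)

start=s0; accept=s1,s2,s5,s6,s9; s0-x>s1; s0-y>s2; s1-x>s0; s1-y>s3; s2-x>s3; s2-y>s4; s3-x>s2; s3-y>s5; s4-x>s5; s4-y>s6; s5-x>s4; s5-y>s7; s6-x>s7; s6-y>s8; s7-x>s6; s7-y>s9; s8-x>s9; s8-y>s10; s9-x>s8; s9-y>s11; s10-x>s11; s10-y>s11; s11-x>s10; s11-y>s10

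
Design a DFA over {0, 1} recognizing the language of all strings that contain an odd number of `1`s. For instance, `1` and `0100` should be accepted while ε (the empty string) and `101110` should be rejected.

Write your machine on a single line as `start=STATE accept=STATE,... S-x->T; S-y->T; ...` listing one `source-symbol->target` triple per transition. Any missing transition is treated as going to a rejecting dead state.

Keep the running count of `1`s modulo 2: each `1` advances along the cycle S0 → S1 → S0 while other symbols loop. Accept at S1.
2 states suffice.
        0   1  
>  S0   S0  S1 
 * S1   S1  S0 
(> = start, * = accepting)

start=S0; accept=S1; S0-0->S0; S0-1->S1; S1-0->S1; S1-1->S0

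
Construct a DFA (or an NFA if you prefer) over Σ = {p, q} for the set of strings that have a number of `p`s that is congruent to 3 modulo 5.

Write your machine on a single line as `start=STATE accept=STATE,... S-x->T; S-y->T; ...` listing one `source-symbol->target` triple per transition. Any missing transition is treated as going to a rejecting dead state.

start=A; accept=D; A-p->B; A-q->A; B-p->C; B-q->B; C-p->D; C-q->C; D-p->E; D-q->D; E-p->A; E-q->E

The only thing that matters is how many `p`s have appeared, reduced mod 5. Use one state per residue: A for 0, …, E for 4. Reading `p` moves to the next residue; anything else stays put. D is accepting.
With 5 states:
       p  q 
>  A   B  A 
   B   C  B 
   C   D  C 
 * D   E  D 
   E   A  E 
(> = start, * = accepting)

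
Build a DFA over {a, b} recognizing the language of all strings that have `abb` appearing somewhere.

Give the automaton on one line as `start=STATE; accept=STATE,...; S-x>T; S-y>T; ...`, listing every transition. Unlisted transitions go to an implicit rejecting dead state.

States s0..s2 record the length of the longest prefix of `abb` that matches the current input suffix. Reaching s3 means `abb` has been seen, and we stay there forever. Accept from s3.
4 states suffice.
        a   b  
>  s0   s1  s0 
   s1   s1  s2 
   s2   s1  s3 
 * s3   s3  s3 
(> = start, * = accepting)

start=s0; accept=s3; s0-a>s1; s0-b>s0; s1-a>s1; s1-b>s2; s2-a>s1; s2-b>s3; s3-a>s3; s3-b>s3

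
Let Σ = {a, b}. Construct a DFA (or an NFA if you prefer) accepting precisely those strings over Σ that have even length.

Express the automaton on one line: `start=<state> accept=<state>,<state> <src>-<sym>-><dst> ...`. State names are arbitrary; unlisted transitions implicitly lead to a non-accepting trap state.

start=q0 accept=q0 q0-a->q1 q0-b->q1 q1-a->q0 q1-b->q0

Count input length modulo 2: every symbol advances one step around the cycle q0 → q1 → q0. Accept at q0.
A 2-state machine:
        a   b  
>* q0   q1  q1 
   q1   q0  q0 
(> = start, * = accepting)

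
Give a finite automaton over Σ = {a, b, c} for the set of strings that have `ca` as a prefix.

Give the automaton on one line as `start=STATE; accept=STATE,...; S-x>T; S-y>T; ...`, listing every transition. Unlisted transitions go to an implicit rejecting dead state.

start=q0; accept=q2; q0-a>q3; q0-b>q3; q0-c>q1; q1-a>q2; q1-b>q3; q1-c>q3; q2-a>q2; q2-b>q2; q2-c>q2; q3-a>q3; q3-b>q3; q3-c>q3

Check the first 2 symbols one by one: q0 through q1 record how many have matched `ca` so far; any wrong symbol goes to the dead state q3. After all 2 match we enter the accepting sink q2.
A 4-state machine:
        a   b   c  
>  q0   q3  q3  q1 
   q1   q2  q3  q3 
 * q2   q2  q2  q2 
   q3   q3  q3  q3 
(> = start, * = accepting)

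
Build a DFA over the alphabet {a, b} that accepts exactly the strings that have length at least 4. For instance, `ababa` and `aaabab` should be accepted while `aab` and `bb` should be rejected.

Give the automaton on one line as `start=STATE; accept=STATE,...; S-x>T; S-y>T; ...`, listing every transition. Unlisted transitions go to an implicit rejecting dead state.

We only need to distinguish lengths 0, 1, …, 4, and '>4'. Chain s0 → s1 → s2 → s3 → s4 → s5 on every symbol, with s5 looping. Accepting states: {s4, s5}.
        a   b  
>  s0   s1  s1 
   s1   s2  s2 
   s2   s3  s3 
   s3   s4  s4 
 * s4   s5  s5 
 * s5   s5  s5 
(> = start, * = accepting)

start=s0; accept=s4,s5; s0-a>s1; s0-b>s1; s1-a>s2; s1-b>s2; s2-a>s3; s2-b>s3; s3-a>s4; s3-b>s4; s4-a>s5; s4-b>s5; s5-a>s5; s5-b>s5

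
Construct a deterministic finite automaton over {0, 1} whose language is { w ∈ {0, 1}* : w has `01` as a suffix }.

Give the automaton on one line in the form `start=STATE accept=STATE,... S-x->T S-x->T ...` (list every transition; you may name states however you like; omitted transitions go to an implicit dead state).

Let each state record the length of the longest suffix of the input read so far that is also a prefix of `01`. q1 means the last symbol is `0`; q2 means the last 2 symbols are `01`. Accept only at q2, where the string currently ends in `01`.
        0   1  
>  q0   q1  q0 
   q1   q1  q2 
 * q2   q1  q0 
(> = start, * = accepting)

start=q0 accept=q2 q0-0->q1 q0-1->q0 q1-0->q1 q1-1->q2 q2-0->q1 q2-1->q0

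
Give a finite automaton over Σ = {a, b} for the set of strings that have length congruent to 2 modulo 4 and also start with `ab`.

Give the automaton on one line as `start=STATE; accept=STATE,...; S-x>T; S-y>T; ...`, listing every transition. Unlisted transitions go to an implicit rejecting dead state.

start=q0; accept=q3; q0-a>q1; q0-b>q2; q1-a>q2; q1-b>q3; q2-a>q2; q2-b>q2; q3-a>q4; q3-b>q4; q4-a>q5; q4-b>q5; q5-a>q6; q5-b>q6; q6-a>q3; q6-b>q3

Run two small machines in parallel and take their product. One (4 states) tracks the input length modulo 4; the other (4 states) tracks whether the input so far still matches the prefix `ab`. Each combined state is a pair, one component from each; accept when both components accept. Minimizing collapses redundant product states.
A 7-state machine:
        a   b  
>  q0   q1  q2 
   q1   q2  q3 
   q2   q2  q2 
 * q3   q4  q4 
   q4   q5  q5 
   q5   q6  q6 
   q6   q3  q3 
(> = start, * = accepting)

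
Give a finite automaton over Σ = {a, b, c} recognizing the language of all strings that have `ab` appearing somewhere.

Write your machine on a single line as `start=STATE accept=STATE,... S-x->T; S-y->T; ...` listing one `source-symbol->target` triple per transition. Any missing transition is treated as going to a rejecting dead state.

start=s0; accept=s2; s0-a->s1; s0-b->s0; s0-c->s0; s1-a->s1; s1-b->s2; s1-c->s0; s2-a->s2; s2-b->s2; s2-c->s2

States s0..s1 record the length of the longest prefix of `ab` that matches the current input suffix. Reaching s2 means `ab` has been seen, and we stay there forever. Accept from s2.
With 3 states:
        a   b   c  
>  s0   s1  s0  s0 
   s1   s1  s2  s0 
 * s2   s2  s2  s2 
(> = start, * = accepting)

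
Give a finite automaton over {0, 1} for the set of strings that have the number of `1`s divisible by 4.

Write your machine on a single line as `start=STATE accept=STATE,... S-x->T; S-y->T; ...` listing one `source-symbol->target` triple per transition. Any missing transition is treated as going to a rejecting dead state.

The only thing that matters is how many `1`s have appeared, reduced mod 4. Use one state per residue: s0 for 0, …, s3 for 3. Reading `1` moves to the next residue; anything else stays put. s0 is accepting.
With 4 states:
        0   1  
>* s0   s0  s1 
   s1   s1  s2 
   s2   s2  s3 
   s3   s3  s0 
(> = start, * = accepting)

start=s0; accept=s0; s0-0->s0; s0-1->s1; s1-0->s1; s1-1->s2; s2-0->s2; s2-1->s3; s3-0->s3; s3-1->s0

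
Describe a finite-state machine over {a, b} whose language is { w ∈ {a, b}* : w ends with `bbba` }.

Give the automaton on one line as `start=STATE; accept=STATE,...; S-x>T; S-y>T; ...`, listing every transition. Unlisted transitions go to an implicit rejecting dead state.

start=S0; accept=S4; S0-a>S0; S0-b>S1; S1-a>S0; S1-b>S2; S2-a>S0; S2-b>S3; S3-a>S4; S3-b>S3; S4-a>S0; S4-b>S1

Remember how much of `bbba` the current input suffix matches. State S0 means no match yet; S1 means the last symbol is `b`; S2 means the last 2 symbols are `bb`; S3 means the last 3 symbols are `bbb`; S4 means the last 4 symbols are `bbba`. Only S4 accepts. On a mismatch, fall back to the longest proper suffix that is still a prefix of `bbba`.
        a   b  
>  S0   S0  S1 
   S1   S0  S2 
   S2   S0  S3 
   S3   S4  S3 
 * S4   S0  S1 
(> = start, * = accepting)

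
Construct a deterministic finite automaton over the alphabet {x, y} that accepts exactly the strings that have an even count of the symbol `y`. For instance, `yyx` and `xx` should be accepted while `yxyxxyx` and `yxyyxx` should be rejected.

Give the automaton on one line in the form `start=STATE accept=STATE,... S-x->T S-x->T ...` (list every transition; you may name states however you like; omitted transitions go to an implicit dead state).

start=q0 accept=q0 q0-x->q0 q0-y->q1 q1-x->q1 q1-y->q0

The only thing that matters is how many `y`s have appeared, reduced mod 2. Use one state per residue: q0 for 0, …, q1 for 1. Reading `y` moves to the next residue; anything else stays put. q0 is accepting.
With 2 states:
        x   y  
>* q0   q0  q1 
   q1   q1  q0 
(> = start, * = accepting)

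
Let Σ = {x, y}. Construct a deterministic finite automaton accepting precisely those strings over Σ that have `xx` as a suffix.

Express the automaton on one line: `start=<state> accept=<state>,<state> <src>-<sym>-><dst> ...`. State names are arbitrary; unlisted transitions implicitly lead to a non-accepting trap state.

start=S0 accept=S2 S0-x->S1 S0-y->S0 S1-x->S2 S1-y->S0 S2-x->S2 S2-y->S0

Let each state record the length of the longest suffix of the input read so far that is also a prefix of `xx`. S1 means the last symbol is `x`; S2 means the last 2 symbols are `xx`. Accept only at S2, where the string currently ends in `xx`.
        x   y  
>  S0   S1  S0 
   S1   S2  S0 
 * S2   S2  S0 
(> = start, * = accepting)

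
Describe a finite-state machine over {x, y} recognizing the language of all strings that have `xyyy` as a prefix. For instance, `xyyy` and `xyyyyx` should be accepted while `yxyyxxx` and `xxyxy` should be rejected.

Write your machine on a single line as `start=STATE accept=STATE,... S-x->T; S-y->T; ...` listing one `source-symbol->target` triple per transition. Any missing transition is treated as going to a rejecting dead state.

start=s0; accept=s4; s0-x->s1; s0-y->s5; s1-x->s5; s1-y->s2; s2-x->s5; s2-y->s3; s3-x->s5; s3-y->s4; s4-x->s4; s4-y->s4; s5-x->s5; s5-y->s5

Check the first 4 symbols one by one: s0 through s3 record how many have matched `xyyy` so far; any wrong symbol goes to the dead state s5. After all 4 match we enter the accepting sink s4.
6 states suffice.
        x   y  
>  s0   s1  s5 
   s1   s5  s2 
   s2   s5  s3 
   s3   s5  s4 
 * s4   s4  s4 
   s5   s5  s5 
(> = start, * = accepting)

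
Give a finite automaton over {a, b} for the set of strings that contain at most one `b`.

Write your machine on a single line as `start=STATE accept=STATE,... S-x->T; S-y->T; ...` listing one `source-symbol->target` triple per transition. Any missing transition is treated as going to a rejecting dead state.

Count `b`s, saturating at 2: state q0 means no `b` yet, q1 means one `b` seen, q2 means more than one. Each `b` increments (capped at q2); other symbols loop. Accept from {q0, q1}.
A 3-state machine:
        a   b  
>* q0   q0  q1 
 * q1   q1  q2 
   q2   q2  q2 
(> = start, * = accepting)

start=q0; accept=q0,q1; q0-a->q0; q0-b->q1; q1-a->q1; q1-b->q2; q2-a->q2; q2-b->q2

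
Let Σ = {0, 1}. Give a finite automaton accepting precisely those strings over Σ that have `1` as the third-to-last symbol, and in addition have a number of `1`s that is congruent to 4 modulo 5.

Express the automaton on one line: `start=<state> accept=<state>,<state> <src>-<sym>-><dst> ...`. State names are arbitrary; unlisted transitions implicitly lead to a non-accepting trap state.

start=A accept=H,K,L,O A-0->A A-1->B B-0->B B-1->C C-0->D C-1->E D-0->D D-1->F E-0->G E-1->H F-0->G F-1->I G-0->J G-1->K H-0->L H-1->A I-0->L I-1->A J-0->J J-1->M K-0->N K-1->A L-0->O L-1->A M-0->N M-1->A N-0->O N-1->A O-0->P O-1->A P-0->P P-1->A

Run two small machines in parallel and take their product. One (15 states) tracks the last 3 symbols read; the other (5 states) tracks the count of `1`s modulo 5. Each combined state is a pair, one component from each; accept when both components accept. Equivalent product states are then merged.
16 states suffice.
       0  1 
>  A   A  B 
   B   B  C 
   C   D  E 
   D   D  F 
   E   G  H 
   F   G  I 
   G   J  K 
 * H   L  A 
   I   L  A 
   J   J  M 
 * K   N  A 
 * L   O  A 
   M   N  A 
   N   O  A 
 * O   P  A 
   P   P  A 
(> = start, * = accepting)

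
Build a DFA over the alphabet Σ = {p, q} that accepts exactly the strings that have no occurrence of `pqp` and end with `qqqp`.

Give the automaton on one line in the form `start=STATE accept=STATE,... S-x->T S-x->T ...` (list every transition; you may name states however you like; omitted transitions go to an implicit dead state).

Build one automaton per condition and run them in lockstep. One (4 states) tracks partial matches of the forbidden pattern `pqp`; the other (5 states) tracks how much of the suffix `qqqp` has currently been matched. Each combined state is a pair, one component from each; accept when both components accept.
A 12-state machine:
          p    q  
>  s0     s1   s2 
   s1     s1   s3 
   s2     s1   s4 
   s3     s5   s4 
   s4     s1   s6 
   s5     s5   s7 
   s6     s8   s6 
   s7     s5   s9 
 * s8     s1   s3 
   s9     s5  s10 
   s10   s11  s10 
   s11    s5   s7 
(> = start, * = accepting)

start=s0 accept=s8 s0-p->s1 s0-q->s2 s1-p->s1 s1-q->s3 s2-p->s1 s2-q->s4 s3-p->s5 s3-q->s4 s4-p->s1 s4-q->s6 s5-p->s5 s5-q->s7 s6-p->s8 s6-q->s6 s7-p->s5 s7-q->s9 s8-p->s1 s8-q->s3 s9-p->s5 s9-q->s10 s10-p->s11 s10-q->s10 s11-p->s5 s11-q->s7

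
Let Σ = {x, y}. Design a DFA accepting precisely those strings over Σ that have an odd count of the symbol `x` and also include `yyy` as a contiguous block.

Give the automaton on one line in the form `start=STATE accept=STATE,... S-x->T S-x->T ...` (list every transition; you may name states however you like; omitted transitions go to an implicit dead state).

Run two small machines in parallel and take their product. One (2 states) tracks the count of `x`s modulo 2; the other (4 states) tracks whether and how much of `yyy` has been seen. Each combined state is a pair, one component from each; accept when both components accept.
An 8-state machine:
        x   y  
>  q0   q1  q2 
   q1   q0  q3 
   q2   q1  q4 
   q3   q0  q5 
   q4   q1  q6 
   q5   q0  q7 
   q6   q7  q6 
 * q7   q6  q7 
(> = start, * = accepting)

start=q0 accept=q7 q0-x->q1 q0-y->q2 q1-x->q0 q1-y->q3 q2-x->q1 q2-y->q4 q3-x->q0 q3-y->q5 q4-x->q1 q4-y->q6 q5-x->q0 q5-y->q7 q6-x->q7 q6-y->q6 q7-x->q6 q7-y->q7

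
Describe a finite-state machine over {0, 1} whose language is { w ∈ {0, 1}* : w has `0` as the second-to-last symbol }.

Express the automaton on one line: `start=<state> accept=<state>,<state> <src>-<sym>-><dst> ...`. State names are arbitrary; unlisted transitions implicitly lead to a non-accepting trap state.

A DFA must remember the last 2 symbols (since which symbol is second-to-last isn't known until the input ends). Use one state per possible window of the last ≤2 symbols; accept from those whose window starts with `0`.
With 7 states:
        0   1  
>  S0   S1  S2 
   S1   S3  S4 
   S2   S5  S6 
 * S3   S3  S4 
 * S4   S5  S6 
   S5   S3  S4 
   S6   S5  S6 
(> = start, * = accepting)

start=S0 accept=S3,S4 S0-0->S1 S0-1->S2 S1-0->S3 S1-1->S4 S2-0->S5 S2-1->S6 S3-0->S3 S3-1->S4 S4-0->S5 S4-1->S6 S5-0->S3 S5-1->S4 S6-0->S5 S6-1->S6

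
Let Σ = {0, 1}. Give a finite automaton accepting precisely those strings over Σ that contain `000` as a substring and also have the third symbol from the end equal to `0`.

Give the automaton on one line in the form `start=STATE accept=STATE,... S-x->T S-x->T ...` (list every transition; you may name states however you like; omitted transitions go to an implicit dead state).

Handle the two conditions separately and then intersect. One (4 states) tracks whether and how much of `000` has been seen; the other (15 states) tracks the last 3 symbols read. Each combined state is a pair, one component from each; accept when both components accept.
A 22-state machine:
          0    1  
>  q0     q1   q2 
   q1     q3   q4 
   q2     q5   q6 
   q3     q7   q8 
   q4     q9  q10 
   q5    q11  q12 
   q6    q13  q14 
 * q7     q7  q15 
   q8     q9  q10 
   q9    q11  q12 
   q10   q13  q14 
   q11    q7   q8 
   q12    q9  q10 
   q13   q11  q12 
   q14   q13  q14 
 * q15   q16  q17 
 * q16   q18  q19 
 * q17   q20  q21 
   q18    q7  q15 
   q19   q16  q17 
   q20   q18  q19 
   q21   q20  q21 
(> = start, * = accepting)

start=q0 accept=q7,q15,q16,q17 q0-0->q1 q0-1->q2 q1-0->q3 q1-1->q4 q2-0->q5 q2-1->q6 q3-0->q7 q3-1->q8 q4-0->q9 q4-1->q10 q5-0->q11 q5-1->q12 q6-0->q13 q6-1->q14 q7-0->q7 q7-1->q15 q8-0->q9 q8-1->q10 q9-0->q11 q9-1->q12 q10-0->q13 q10-1->q14 q11-0->q7 q11-1->q8 q12-0->q9 q12-1->q10 q13-0->q11 q13-1->q12 q14-0->q13 q14-1->q14 q15-0->q16 q15-1->q17 q16-0->q18 q16-1->q19 q17-0->q20 q17-1->q21 q18-0->q7 q18-1->q15 q19-0->q16 q19-1->q17 q20-0->q18 q20-1->q19 q21-0->q20 q21-1->q21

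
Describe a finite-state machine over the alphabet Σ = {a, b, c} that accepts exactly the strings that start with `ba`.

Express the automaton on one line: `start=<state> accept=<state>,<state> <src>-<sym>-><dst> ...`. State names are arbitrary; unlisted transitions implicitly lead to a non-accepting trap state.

start=q0 accept=q2 q0-a->q3 q0-b->q1 q0-c->q3 q1-a->q2 q1-b->q3 q1-c->q3 q2-a->q2 q2-b->q2 q2-c->q2 q3-a->q3 q3-b->q3 q3-c->q3

Walk along `ba` while the input agrees: from q0 take `b` to q1, and so on. Any deviation drops to the rejecting sink q3. Once q2 is reached the prefix is confirmed and every continuation is accepted.
4 states suffice.
        a   b   c  
>  q0   q3  q1  q3 
   q1   q2  q3  q3 
 * q2   q2  q2  q2 
   q3   q3  q3  q3 
(> = start, * = accepting)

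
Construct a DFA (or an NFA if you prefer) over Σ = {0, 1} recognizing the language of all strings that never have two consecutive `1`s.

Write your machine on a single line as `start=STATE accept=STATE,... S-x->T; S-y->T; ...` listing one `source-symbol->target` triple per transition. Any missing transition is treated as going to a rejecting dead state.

This is the complement of 'contains `11`'. Use the same substring-matching states — S0 through S2 holding how much of `11` has just been matched — but flip the accepting set: everything except the trap S2 accepts.
3 states suffice.
        0   1  
>* S0   S0  S1 
 * S1   S0  S2 
   S2   S2  S2 
(> = start, * = accepting)

start=S0; accept=S0,S1; S0-0->S0; S0-1->S1; S1-0->S0; S1-1->S2; S2-0->S2; S2-1->S2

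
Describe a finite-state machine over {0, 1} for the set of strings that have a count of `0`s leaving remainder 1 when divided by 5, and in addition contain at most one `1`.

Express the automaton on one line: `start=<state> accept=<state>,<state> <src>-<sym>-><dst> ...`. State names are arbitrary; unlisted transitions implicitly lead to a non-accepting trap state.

start=S0 accept=S1,S4 S0-0->S1 S0-1->S2 S1-0->S3 S1-1->S4 S2-0->S4 S2-1->S5 S3-0->S6 S3-1->S7 S4-0->S7 S4-1->S5 S5-0->S5 S5-1->S5 S6-0->S8 S6-1->S9 S7-0->S9 S7-1->S5 S8-0->S0 S8-1->S10 S9-0->S10 S9-1->S5 S10-0->S2 S10-1->S5

Run two small machines in parallel and take their product. One (5 states) tracks the count of `0`s modulo 5; the other (3 states) tracks the count of `1`s, saturating at 2. Each combined state is a pair, one component from each; accept when both components accept. After merging equivalent states the machine shrinks.
11 states suffice.
          0    1  
>  S0     S1   S2 
 * S1     S3   S4 
   S2     S4   S5 
   S3     S6   S7 
 * S4     S7   S5 
   S5     S5   S5 
   S6     S8   S9 
   S7     S9   S5 
   S8     S0  S10 
   S9    S10   S5 
   S10    S2   S5 
(> = start, * = accepting)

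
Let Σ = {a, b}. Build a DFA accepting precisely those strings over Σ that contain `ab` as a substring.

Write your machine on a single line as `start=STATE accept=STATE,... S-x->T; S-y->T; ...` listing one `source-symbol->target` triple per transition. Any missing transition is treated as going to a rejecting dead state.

start=S0; accept=S2; S0-a->S1; S0-b->S0; S1-a->S1; S1-b->S2; S2-a->S2; S2-b->S2

States S0..S1 record the length of the longest prefix of `ab` that matches the current input suffix. Reaching S2 means `ab` has been seen, and we stay there forever. Accept from S2.
A 3-state machine:
        a   b  
>  S0   S1  S0 
   S1   S1  S2 
 * S2   S2  S2 
(> = start, * = accepting)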